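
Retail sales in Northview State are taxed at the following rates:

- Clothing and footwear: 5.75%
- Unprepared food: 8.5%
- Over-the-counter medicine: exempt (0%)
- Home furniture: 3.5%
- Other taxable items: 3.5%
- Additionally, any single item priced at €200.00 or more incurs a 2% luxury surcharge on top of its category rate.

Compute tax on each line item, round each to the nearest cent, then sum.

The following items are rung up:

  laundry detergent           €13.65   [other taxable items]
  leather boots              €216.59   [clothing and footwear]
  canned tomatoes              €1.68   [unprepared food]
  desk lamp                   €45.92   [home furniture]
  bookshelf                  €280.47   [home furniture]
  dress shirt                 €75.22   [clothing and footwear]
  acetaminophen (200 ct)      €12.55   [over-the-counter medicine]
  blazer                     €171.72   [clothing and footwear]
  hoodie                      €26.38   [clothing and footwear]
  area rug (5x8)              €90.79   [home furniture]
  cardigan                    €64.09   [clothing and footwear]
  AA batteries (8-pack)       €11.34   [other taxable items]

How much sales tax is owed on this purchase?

Laundry detergent €13.65: other taxable items → 3.5% → €0.48
Leather boots €216.59: clothing and footwear → 5.75% + 2% surcharge = 7.75% → €16.79
Canned tomatoes €1.68: unprepared food → 8.5% → €0.14
Desk lamp €45.92: home furniture → 3.5% → €1.61
Bookshelf €280.47: home furniture → 3.5% + 2% surcharge = 5.5% → €15.43
Dress shirt €75.22: clothing and footwear → 5.75% → €4.33
Acetaminophen (200 ct) €12.55: over-the-counter medicine → 0% → €0.00
Blazer €171.72: clothing and footwear → 5.75% → €9.87
Hoodie €26.38: clothing and footwear → 5.75% → €1.52
Area rug (5x8) €90.79: home furniture → 3.5% → €3.18
Cardigan €64.09: clothing and footwear → 5.75% → €3.69
AA batteries (8-pack) €11.34: other taxable items → 3.5% → €0.40
Total tax = €0.48 + €16.79 + €0.14 + €1.61 + €15.43 + €4.33 + €9.87 + €1.52 + €3.18 + €3.69 + €0.40 = €57.44

€57.44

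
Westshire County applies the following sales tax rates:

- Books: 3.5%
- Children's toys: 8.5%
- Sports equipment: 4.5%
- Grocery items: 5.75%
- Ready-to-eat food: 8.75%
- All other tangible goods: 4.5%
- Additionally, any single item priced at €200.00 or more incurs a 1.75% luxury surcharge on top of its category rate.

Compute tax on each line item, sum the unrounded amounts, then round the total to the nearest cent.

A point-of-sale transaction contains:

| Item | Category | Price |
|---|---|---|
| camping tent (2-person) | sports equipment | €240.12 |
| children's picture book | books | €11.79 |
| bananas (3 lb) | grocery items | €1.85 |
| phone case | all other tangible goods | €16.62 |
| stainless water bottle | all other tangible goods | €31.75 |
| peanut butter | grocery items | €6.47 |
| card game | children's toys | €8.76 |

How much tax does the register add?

Camping tent (2-person) €240.12: sports equipment → 4.5% + 1.75% surcharge = 6.25% → €15.0075
Children's picture book €11.79: books → 3.5% → €0.41265
Bananas (3 lb) €1.85: grocery items → 5.75% → €0.106375
Phone case €16.62: all other tangible goods → 4.5% → €0.7479
Stainless water bottle €31.75: all other tangible goods → 4.5% → €1.42875
Peanut butter €6.47: grocery items → 5.75% → €0.372025
Card game €8.76: children's toys → 8.5% → €0.7446
Unrounded tax sum = €18.8198 → €18.82

€18.82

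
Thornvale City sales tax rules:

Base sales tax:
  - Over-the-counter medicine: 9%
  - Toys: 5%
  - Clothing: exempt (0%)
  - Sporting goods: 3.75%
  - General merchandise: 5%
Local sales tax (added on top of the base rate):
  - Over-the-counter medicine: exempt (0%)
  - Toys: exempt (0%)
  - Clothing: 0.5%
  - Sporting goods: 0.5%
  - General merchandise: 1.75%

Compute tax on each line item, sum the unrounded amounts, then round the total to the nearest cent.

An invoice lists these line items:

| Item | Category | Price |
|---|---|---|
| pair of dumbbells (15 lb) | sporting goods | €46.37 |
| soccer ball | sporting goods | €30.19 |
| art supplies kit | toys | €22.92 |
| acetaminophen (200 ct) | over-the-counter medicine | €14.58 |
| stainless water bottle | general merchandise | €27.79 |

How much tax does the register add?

€7.59

Pair of dumbbells (15 lb) €46.37: sporting goods → 3.75% + 0.5% local = 4.25% → €1.970725
Soccer ball €30.19: sporting goods → 3.75% + 0.5% local = 4.25% → €1.283075
Art supplies kit €22.92: toys → 5% + 0% local = 5% → €1.146
Acetaminophen (200 ct) €14.58: over-the-counter medicine → 9% + 0% local = 9% → €1.3122
Stainless water bottle €27.79: general merchandise → 5% + 1.75% local = 6.75% → €1.875825
Unrounded tax sum = €7.587825 → €7.59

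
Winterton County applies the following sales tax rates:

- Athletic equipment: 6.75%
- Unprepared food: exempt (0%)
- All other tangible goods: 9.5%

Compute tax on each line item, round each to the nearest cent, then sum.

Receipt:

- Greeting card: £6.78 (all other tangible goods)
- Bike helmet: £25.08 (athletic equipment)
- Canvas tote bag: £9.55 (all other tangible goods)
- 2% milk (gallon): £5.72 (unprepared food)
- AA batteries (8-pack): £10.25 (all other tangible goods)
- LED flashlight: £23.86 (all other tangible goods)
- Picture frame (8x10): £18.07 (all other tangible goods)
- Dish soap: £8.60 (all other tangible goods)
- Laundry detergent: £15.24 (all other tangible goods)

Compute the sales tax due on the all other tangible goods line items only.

£8.78

Greeting card £6.78: all other tangible goods → 9.5% → £0.64
Canvas tote bag £9.55: all other tangible goods → 9.5% → £0.91
AA batteries (8-pack) £10.25: all other tangible goods → 9.5% → £0.97
LED flashlight £23.86: all other tangible goods → 9.5% → £2.27
Picture frame (8x10) £18.07: all other tangible goods → 9.5% → £1.72
Dish soap £8.60: all other tangible goods → 9.5% → £0.82
Laundry detergent £15.24: all other tangible goods → 9.5% → £1.45
Tax on all other tangible goods = £0.64 + £0.91 + £0.97 + £2.27 + £1.72 + £0.82 + £1.45 = £8.78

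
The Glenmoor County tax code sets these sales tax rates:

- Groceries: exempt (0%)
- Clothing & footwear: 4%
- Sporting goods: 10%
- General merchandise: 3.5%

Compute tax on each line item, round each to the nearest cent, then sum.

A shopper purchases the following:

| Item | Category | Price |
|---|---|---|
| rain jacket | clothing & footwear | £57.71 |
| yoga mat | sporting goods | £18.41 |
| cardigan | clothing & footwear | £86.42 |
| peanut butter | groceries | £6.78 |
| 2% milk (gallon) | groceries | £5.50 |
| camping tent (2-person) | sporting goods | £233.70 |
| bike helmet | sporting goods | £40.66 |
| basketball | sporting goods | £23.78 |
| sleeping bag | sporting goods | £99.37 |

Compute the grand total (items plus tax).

£619.70

Rain jacket £57.71: clothing & footwear → 4% → £2.31
Yoga mat £18.41: sporting goods → 10% → £1.84
Cardigan £86.42: clothing & footwear → 4% → £3.46
Peanut butter £6.78: groceries → 0% → £0.00
2% milk (gallon) £5.50: groceries → 0% → £0.00
Camping tent (2-person) £233.70: sporting goods → 10% → £23.37
Bike helmet £40.66: sporting goods → 10% → £4.07
Basketball £23.78: sporting goods → 10% → £2.38
Sleeping bag £99.37: sporting goods → 10% → £9.94
Subtotal = £572.33; tax = £47.37; total due = £619.70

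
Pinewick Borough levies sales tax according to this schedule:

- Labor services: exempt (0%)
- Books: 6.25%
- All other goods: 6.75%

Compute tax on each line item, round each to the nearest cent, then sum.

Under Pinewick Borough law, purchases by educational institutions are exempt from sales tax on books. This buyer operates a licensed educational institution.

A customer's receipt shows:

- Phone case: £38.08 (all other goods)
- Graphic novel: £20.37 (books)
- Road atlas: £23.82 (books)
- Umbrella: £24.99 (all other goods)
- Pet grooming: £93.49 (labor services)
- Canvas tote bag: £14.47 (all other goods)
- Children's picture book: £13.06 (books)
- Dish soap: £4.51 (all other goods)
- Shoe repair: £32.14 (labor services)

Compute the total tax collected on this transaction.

£5.54

Phone case £38.08: all other goods → 6.75% → £2.57
Graphic novel £20.37: books, buyer-exempt → 0% → £0.00
Road atlas £23.82: books, buyer-exempt → 0% → £0.00
Umbrella £24.99: all other goods → 6.75% → £1.69
Pet grooming £93.49: labor services → 0% → £0.00
Canvas tote bag £14.47: all other goods → 6.75% → £0.98
Children's picture book £13.06: books, buyer-exempt → 0% → £0.00
Dish soap £4.51: all other goods → 6.75% → £0.30
Shoe repair £32.14: labor services → 0% → £0.00
Total tax = £2.57 + £1.69 + £0.98 + £0.30 = £5.54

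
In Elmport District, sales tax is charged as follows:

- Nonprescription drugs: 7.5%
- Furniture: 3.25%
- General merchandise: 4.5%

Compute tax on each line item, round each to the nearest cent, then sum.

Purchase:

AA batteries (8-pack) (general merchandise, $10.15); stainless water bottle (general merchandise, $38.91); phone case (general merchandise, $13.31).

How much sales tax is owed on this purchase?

$2.81

AA batteries (8-pack) $10.15: general merchandise → 4.5% → $0.46
Stainless water bottle $38.91: general merchandise → 4.5% → $1.75
Phone case $13.31: general merchandise → 4.5% → $0.60
Total tax = $0.46 + $1.75 + $0.60 = $2.81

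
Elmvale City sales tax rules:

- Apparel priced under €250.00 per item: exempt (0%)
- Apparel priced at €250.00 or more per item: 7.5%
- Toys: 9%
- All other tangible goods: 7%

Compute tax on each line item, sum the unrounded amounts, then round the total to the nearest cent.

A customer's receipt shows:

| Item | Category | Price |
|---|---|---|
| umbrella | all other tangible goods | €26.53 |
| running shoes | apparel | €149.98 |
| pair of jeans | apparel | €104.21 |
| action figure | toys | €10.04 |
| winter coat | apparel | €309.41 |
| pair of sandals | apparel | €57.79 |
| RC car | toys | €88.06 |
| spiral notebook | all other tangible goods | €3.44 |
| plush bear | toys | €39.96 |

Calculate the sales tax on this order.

Umbrella €26.53: all other tangible goods → 7% → €1.8571
Running shoes €149.98: apparel, under €250.00 → 0% → €0.00
Pair of jeans €104.21: apparel, under €250.00 → 0% → €0.00
Action figure €10.04: toys → 9% → €0.9036
Winter coat €309.41: apparel, €250.00 or more → 7.5% → €23.20575
Pair of sandals €57.79: apparel, under €250.00 → 0% → €0.00
RC car €88.06: toys → 9% → €7.9254
Spiral notebook €3.44: all other tangible goods → 7% → €0.2408
Plush bear €39.96: toys → 9% → €3.5964
Unrounded tax sum = €37.72905 → €37.73

€37.73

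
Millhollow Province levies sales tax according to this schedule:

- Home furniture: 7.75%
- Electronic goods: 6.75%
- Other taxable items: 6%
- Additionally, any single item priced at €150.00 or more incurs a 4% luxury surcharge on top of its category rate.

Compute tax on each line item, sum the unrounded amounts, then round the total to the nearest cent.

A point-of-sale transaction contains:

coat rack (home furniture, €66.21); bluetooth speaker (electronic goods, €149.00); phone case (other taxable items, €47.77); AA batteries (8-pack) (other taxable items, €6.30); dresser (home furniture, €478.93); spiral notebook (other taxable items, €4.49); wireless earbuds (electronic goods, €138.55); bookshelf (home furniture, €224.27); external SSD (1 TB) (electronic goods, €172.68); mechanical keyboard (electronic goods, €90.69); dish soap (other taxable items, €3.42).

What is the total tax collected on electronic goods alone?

Bluetooth speaker €149.00: electronic goods → 6.75% → €10.0575
Wireless earbuds €138.55: electronic goods → 6.75% → €9.352125
External SSD (1 TB) €172.68: electronic goods → 6.75% + 4% surcharge = 10.75% → €18.5631
Mechanical keyboard €90.69: electronic goods → 6.75% → €6.121575
Tax on electronic goods: unrounded sum = €44.0943 → €44.09

€44.09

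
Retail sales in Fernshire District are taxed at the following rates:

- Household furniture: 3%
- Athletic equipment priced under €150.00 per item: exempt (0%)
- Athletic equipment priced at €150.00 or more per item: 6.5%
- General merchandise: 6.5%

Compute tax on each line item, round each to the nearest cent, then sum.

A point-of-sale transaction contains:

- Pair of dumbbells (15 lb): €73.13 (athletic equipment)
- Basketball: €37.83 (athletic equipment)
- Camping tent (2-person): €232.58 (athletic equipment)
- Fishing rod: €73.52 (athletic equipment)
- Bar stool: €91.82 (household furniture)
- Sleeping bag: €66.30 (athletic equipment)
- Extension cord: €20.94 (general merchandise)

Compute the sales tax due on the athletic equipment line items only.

€15.12

Pair of dumbbells (15 lb) €73.13: athletic equipment, under €150.00 → 0% → €0.00
Basketball €37.83: athletic equipment, under €150.00 → 0% → €0.00
Camping tent (2-person) €232.58: athletic equipment, €150.00 or more → 6.5% → €15.12
Fishing rod €73.52: athletic equipment, under €150.00 → 0% → €0.00
Sleeping bag €66.30: athletic equipment, under €150.00 → 0% → €0.00
Tax on athletic equipment = €0.00 + €0.00 + €15.12 + €0.00 + €0.00 = €15.12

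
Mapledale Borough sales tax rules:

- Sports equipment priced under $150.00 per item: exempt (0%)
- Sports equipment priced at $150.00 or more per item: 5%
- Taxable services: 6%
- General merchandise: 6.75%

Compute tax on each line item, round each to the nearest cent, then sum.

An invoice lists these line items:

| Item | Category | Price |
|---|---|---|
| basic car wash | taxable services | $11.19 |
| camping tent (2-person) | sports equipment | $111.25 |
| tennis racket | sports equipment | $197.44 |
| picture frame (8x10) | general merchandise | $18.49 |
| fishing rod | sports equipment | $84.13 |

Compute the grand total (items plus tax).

Basic car wash $11.19: taxable services → 6% → $0.67
Camping tent (2-person) $111.25: sports equipment, under $150.00 → 0% → $0.00
Tennis racket $197.44: sports equipment, $150.00 or more → 5% → $9.87
Picture frame (8x10) $18.49: general merchandise → 6.75% → $1.25
Fishing rod $84.13: sports equipment, under $150.00 → 0% → $0.00
Subtotal = $422.50; tax = $11.79; total due = $434.29

$434.29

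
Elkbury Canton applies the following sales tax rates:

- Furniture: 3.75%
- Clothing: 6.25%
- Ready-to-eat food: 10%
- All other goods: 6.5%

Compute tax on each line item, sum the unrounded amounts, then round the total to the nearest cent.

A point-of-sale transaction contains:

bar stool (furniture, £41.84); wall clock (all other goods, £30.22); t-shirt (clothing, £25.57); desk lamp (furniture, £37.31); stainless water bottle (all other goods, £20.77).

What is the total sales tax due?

Bar stool £41.84: furniture → 3.75% → £1.569
Wall clock £30.22: all other goods → 6.5% → £1.9643
T-shirt £25.57: clothing → 6.25% → £1.598125
Desk lamp £37.31: furniture → 3.75% → £1.399125
Stainless water bottle £20.77: all other goods → 6.5% → £1.35005
Unrounded tax sum = £7.8806 → £7.88

£7.88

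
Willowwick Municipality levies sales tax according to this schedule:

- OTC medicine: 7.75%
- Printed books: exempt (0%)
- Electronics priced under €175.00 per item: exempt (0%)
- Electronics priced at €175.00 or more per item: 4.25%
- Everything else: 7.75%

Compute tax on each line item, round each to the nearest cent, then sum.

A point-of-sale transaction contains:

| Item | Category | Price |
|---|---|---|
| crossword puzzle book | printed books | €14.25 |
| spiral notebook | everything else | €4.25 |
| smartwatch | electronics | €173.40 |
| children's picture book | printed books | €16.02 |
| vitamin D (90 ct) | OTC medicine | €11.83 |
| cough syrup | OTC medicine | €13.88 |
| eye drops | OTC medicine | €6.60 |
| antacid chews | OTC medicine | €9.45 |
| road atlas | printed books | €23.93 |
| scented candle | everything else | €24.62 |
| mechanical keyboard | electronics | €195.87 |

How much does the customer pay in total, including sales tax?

€507.90

Crossword puzzle book €14.25: printed books → 0% → €0.00
Spiral notebook €4.25: everything else → 7.75% → €0.33
Smartwatch €173.40: electronics, under €175.00 → 0% → €0.00
Children's picture book €16.02: printed books → 0% → €0.00
Vitamin D (90 ct) €11.83: OTC medicine → 7.75% → €0.92
Cough syrup €13.88: OTC medicine → 7.75% → €1.08
Eye drops €6.60: OTC medicine → 7.75% → €0.51
Antacid chews €9.45: OTC medicine → 7.75% → €0.73
Road atlas €23.93: printed books → 0% → €0.00
Scented candle €24.62: everything else → 7.75% → €1.91
Mechanical keyboard €195.87: electronics, €175.00 or more → 4.25% → €8.32
Subtotal = €494.10; tax = €13.80; total due = €507.90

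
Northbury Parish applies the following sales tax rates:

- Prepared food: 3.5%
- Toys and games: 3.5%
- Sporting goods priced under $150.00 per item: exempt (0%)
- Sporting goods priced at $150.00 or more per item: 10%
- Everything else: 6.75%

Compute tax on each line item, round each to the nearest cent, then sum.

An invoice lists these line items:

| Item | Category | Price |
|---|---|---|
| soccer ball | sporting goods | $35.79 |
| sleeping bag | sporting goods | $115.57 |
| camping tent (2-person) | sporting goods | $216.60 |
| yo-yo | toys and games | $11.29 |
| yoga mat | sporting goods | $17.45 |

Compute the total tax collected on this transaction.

Soccer ball $35.79: sporting goods, under $150.00 → 0% → $0.00
Sleeping bag $115.57: sporting goods, under $150.00 → 0% → $0.00
Camping tent (2-person) $216.60: sporting goods, $150.00 or more → 10% → $21.66
Yo-yo $11.29: toys and games → 3.5% → $0.40
Yoga mat $17.45: sporting goods, under $150.00 → 0% → $0.00
Total tax = $21.66 + $0.40 = $22.06

$22.06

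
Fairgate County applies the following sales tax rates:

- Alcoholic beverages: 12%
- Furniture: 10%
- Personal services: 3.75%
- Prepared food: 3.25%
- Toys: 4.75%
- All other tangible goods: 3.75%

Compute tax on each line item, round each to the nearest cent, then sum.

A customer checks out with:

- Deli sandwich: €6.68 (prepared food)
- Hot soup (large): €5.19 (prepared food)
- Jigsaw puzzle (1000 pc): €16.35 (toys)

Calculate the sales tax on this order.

€1.17

Deli sandwich €6.68: prepared food → 3.25% → €0.22
Hot soup (large) €5.19: prepared food → 3.25% → €0.17
Jigsaw puzzle (1000 pc) €16.35: toys → 4.75% → €0.78
Total tax = €0.22 + €0.17 + €0.78 = €1.17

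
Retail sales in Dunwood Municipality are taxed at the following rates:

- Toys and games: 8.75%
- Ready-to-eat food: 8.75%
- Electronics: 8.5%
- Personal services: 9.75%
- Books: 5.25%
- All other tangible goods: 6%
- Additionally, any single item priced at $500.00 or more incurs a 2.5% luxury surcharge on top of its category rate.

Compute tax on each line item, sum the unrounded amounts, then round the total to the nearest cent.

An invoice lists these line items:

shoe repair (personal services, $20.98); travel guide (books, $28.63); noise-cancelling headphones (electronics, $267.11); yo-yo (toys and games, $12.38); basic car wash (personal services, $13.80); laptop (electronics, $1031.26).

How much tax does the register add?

Shoe repair $20.98: personal services → 9.75% → $2.04555
Travel guide $28.63: books → 5.25% → $1.503075
Noise-cancelling headphones $267.11: electronics → 8.5% → $22.70435
Yo-yo $12.38: toys and games → 8.75% → $1.08325
Basic car wash $13.80: personal services → 9.75% → $1.3455
Laptop $1031.26: electronics → 8.5% + 2.5% surcharge = 11% → $113.4386
Unrounded tax sum = $142.120325 → $142.12

$142.12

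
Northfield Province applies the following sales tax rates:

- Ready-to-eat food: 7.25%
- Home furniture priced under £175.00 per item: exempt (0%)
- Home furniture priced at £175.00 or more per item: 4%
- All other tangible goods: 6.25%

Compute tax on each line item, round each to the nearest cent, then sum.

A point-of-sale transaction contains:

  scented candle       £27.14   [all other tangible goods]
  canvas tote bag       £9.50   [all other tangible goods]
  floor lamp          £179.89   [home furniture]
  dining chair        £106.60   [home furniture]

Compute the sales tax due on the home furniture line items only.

£7.20

Floor lamp £179.89: home furniture, £175.00 or more → 4% → £7.20
Dining chair £106.60: home furniture, under £175.00 → 0% → £0.00
Tax on home furniture = £7.20 + £0.00 = £7.20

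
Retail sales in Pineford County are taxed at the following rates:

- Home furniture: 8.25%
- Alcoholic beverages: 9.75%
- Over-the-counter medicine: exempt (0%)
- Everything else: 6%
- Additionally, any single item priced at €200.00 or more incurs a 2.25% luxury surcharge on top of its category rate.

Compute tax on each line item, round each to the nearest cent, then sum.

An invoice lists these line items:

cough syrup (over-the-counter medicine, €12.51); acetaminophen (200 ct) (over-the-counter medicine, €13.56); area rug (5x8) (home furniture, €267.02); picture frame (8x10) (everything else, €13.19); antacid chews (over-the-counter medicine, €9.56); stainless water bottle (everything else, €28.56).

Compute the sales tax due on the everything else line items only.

Picture frame (8x10) €13.19: everything else → 6% → €0.79
Stainless water bottle €28.56: everything else → 6% → €1.71
Tax on everything else = €0.79 + €1.71 = €2.50

€2.50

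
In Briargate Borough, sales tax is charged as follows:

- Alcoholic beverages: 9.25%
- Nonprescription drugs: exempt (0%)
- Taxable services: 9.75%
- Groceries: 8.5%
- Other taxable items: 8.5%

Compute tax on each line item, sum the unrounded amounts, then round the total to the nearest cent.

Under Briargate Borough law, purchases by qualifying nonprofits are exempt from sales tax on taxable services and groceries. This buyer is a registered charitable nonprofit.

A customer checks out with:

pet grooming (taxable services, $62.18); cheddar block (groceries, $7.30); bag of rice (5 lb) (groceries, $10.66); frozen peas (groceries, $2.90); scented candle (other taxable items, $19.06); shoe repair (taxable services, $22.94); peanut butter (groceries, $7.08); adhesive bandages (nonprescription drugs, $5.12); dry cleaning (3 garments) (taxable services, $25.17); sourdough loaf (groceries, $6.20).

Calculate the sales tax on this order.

$1.62

Pet grooming $62.18: taxable services, buyer-exempt → 0% → $0.00
Cheddar block $7.30: groceries, buyer-exempt → 0% → $0.00
Bag of rice (5 lb) $10.66: groceries, buyer-exempt → 0% → $0.00
Frozen peas $2.90: groceries, buyer-exempt → 0% → $0.00
Scented candle $19.06: other taxable items → 8.5% → $1.6201
Shoe repair $22.94: taxable services, buyer-exempt → 0% → $0.00
Peanut butter $7.08: groceries, buyer-exempt → 0% → $0.00
Adhesive bandages $5.12: nonprescription drugs → 0% → $0.00
Dry cleaning (3 garments) $25.17: taxable services, buyer-exempt → 0% → $0.00
Sourdough loaf $6.20: groceries, buyer-exempt → 0% → $0.00
Unrounded tax sum = $1.6201 → $1.62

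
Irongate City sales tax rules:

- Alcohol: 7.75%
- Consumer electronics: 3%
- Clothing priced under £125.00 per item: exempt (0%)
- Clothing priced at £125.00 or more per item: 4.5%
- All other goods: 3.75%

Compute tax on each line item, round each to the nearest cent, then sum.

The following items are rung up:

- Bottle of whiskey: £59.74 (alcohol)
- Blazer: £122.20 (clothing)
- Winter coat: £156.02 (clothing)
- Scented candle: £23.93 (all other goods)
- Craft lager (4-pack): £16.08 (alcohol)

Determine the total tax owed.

Bottle of whiskey £59.74: alcohol → 7.75% → £4.63
Blazer £122.20: clothing, under £125.00 → 0% → £0.00
Winter coat £156.02: clothing, £125.00 or more → 4.5% → £7.02
Scented candle £23.93: all other goods → 3.75% → £0.90
Craft lager (4-pack) £16.08: alcohol → 7.75% → £1.25
Total tax = £4.63 + £7.02 + £0.90 + £1.25 = £13.80

£13.80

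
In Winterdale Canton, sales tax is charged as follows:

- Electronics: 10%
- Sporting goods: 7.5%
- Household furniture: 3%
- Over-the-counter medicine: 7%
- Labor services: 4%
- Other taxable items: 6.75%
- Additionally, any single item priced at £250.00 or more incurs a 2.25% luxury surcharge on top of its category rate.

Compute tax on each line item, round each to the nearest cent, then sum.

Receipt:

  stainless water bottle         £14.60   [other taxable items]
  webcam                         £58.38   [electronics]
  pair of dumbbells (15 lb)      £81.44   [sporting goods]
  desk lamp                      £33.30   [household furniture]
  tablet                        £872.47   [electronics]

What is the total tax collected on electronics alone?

Webcam £58.38: electronics → 10% → £5.84
Tablet £872.47: electronics → 10% + 2.25% surcharge = 12.25% → £106.88
Tax on electronics = £5.84 + £106.88 = £112.72

£112.72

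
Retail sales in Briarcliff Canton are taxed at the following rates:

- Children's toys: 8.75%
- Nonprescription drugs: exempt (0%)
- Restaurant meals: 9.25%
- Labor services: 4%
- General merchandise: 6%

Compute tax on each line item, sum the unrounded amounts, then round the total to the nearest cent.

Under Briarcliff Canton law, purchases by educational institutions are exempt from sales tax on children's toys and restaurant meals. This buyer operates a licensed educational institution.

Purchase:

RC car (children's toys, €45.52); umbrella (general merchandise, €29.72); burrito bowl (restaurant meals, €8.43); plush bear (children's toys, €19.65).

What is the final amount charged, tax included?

RC car €45.52: children's toys, buyer-exempt → 0% → €0.00
Umbrella €29.72: general merchandise → 6% → €1.7832
Burrito bowl €8.43: restaurant meals, buyer-exempt → 0% → €0.00
Plush bear €19.65: children's toys, buyer-exempt → 0% → €0.00
Subtotal = €103.32; unrounded tax = €1.7832 → €1.78; total due = €105.10

€105.10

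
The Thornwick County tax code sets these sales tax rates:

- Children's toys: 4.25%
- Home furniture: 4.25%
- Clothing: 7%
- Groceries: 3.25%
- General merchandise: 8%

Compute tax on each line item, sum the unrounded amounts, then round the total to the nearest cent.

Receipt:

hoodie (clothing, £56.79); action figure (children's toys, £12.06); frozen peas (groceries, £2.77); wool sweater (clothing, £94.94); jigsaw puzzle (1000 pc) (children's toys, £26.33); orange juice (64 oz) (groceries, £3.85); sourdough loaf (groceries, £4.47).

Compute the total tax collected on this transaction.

£12.61

Hoodie £56.79: clothing → 7% → £3.9753
Action figure £12.06: children's toys → 4.25% → £0.51255
Frozen peas £2.77: groceries → 3.25% → £0.090025
Wool sweater £94.94: clothing → 7% → £6.6458
Jigsaw puzzle (1000 pc) £26.33: children's toys → 4.25% → £1.119025
Orange juice (64 oz) £3.85: groceries → 3.25% → £0.125125
Sourdough loaf £4.47: groceries → 3.25% → £0.145275
Unrounded tax sum = £12.6131 → £12.61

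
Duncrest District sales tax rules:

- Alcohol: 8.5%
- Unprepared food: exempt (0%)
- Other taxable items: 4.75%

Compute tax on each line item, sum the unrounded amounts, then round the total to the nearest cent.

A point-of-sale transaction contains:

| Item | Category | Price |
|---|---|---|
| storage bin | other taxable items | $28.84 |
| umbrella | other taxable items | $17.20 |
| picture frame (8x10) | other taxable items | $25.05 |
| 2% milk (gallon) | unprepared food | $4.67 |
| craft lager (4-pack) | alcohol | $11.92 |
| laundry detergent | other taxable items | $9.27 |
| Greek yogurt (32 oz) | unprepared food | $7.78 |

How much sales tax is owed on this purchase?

Storage bin $28.84: other taxable items → 4.75% → $1.3699
Umbrella $17.20: other taxable items → 4.75% → $0.817
Picture frame (8x10) $25.05: other taxable items → 4.75% → $1.189875
2% milk (gallon) $4.67: unprepared food → 0% → $0.00
Craft lager (4-pack) $11.92: alcohol → 8.5% → $1.0132
Laundry detergent $9.27: other taxable items → 4.75% → $0.440325
Greek yogurt (32 oz) $7.78: unprepared food → 0% → $0.00
Unrounded tax sum = $4.8303 → $4.83

$4.83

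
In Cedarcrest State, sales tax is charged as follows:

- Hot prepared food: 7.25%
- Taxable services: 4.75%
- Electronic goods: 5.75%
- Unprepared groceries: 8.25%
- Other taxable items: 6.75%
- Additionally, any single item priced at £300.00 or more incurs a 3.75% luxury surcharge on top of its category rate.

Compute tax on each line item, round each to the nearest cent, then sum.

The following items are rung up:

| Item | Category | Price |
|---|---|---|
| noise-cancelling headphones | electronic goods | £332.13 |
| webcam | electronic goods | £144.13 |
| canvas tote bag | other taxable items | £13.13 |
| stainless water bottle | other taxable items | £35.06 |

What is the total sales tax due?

£43.10

Noise-cancelling headphones £332.13: electronic goods → 5.75% + 3.75% surcharge = 9.5% → £31.55
Webcam £144.13: electronic goods → 5.75% → £8.29
Canvas tote bag £13.13: other taxable items → 6.75% → £0.89
Stainless water bottle £35.06: other taxable items → 6.75% → £2.37
Total tax = £31.55 + £8.29 + £0.89 + £2.37 = £43.10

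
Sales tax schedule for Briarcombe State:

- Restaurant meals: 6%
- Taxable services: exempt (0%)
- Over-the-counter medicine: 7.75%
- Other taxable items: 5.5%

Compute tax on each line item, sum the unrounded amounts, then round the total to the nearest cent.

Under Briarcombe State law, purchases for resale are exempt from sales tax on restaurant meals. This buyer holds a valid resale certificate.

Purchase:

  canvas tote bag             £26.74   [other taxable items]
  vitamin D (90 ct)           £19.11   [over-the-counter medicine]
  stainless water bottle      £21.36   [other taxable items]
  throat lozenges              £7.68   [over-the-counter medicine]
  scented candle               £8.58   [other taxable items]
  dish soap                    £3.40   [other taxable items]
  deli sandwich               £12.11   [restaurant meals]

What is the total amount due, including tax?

£104.36

Canvas tote bag £26.74: other taxable items → 5.5% → £1.4707
Vitamin D (90 ct) £19.11: over-the-counter medicine → 7.75% → £1.481025
Stainless water bottle £21.36: other taxable items → 5.5% → £1.1748
Throat lozenges £7.68: over-the-counter medicine → 7.75% → £0.5952
Scented candle £8.58: other taxable items → 5.5% → £0.4719
Dish soap £3.40: other taxable items → 5.5% → £0.187
Deli sandwich £12.11: restaurant meals, buyer-exempt → 0% → £0.00
Subtotal = £98.98; unrounded tax = £5.380625 → £5.38; total due = £104.36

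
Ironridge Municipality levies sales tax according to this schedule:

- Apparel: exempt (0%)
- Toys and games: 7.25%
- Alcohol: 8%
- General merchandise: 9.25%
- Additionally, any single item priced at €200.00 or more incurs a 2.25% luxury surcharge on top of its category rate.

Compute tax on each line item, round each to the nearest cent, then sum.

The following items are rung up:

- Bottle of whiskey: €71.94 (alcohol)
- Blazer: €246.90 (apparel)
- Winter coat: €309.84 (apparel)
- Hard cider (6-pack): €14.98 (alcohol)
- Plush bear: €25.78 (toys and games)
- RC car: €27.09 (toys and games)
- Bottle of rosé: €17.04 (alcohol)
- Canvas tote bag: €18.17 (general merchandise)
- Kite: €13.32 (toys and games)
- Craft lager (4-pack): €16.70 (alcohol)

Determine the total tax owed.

€28.67

Bottle of whiskey €71.94: alcohol → 8% → €5.76
Blazer €246.90: apparel → 0% + 2.25% surcharge = 2.25% → €5.56
Winter coat €309.84: apparel → 0% + 2.25% surcharge = 2.25% → €6.97
Hard cider (6-pack) €14.98: alcohol → 8% → €1.20
Plush bear €25.78: toys and games → 7.25% → €1.87
RC car €27.09: toys and games → 7.25% → €1.96
Bottle of rosé €17.04: alcohol → 8% → €1.36
Canvas tote bag €18.17: general merchandise → 9.25% → €1.68
Kite €13.32: toys and games → 7.25% → €0.97
Craft lager (4-pack) €16.70: alcohol → 8% → €1.34
Total tax = €5.76 + €5.56 + €6.97 + €1.20 + €1.87 + €1.96 + €1.36 + €1.68 + €0.97 + €1.34 = €28.67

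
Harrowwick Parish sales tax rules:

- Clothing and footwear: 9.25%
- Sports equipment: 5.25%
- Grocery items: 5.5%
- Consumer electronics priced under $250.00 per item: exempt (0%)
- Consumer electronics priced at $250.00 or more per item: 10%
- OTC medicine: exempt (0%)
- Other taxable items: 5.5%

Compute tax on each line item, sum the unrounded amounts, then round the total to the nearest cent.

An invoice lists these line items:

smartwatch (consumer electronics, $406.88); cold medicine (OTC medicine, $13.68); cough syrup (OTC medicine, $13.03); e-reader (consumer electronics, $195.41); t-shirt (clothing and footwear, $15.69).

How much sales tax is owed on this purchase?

Smartwatch $406.88: consumer electronics, $250.00 or more → 10% → $40.688
Cold medicine $13.68: OTC medicine → 0% → $0.00
Cough syrup $13.03: OTC medicine → 0% → $0.00
E-reader $195.41: consumer electronics, under $250.00 → 0% → $0.00
T-shirt $15.69: clothing and footwear → 9.25% → $1.451325
Unrounded tax sum = $42.139325 → $42.14

$42.14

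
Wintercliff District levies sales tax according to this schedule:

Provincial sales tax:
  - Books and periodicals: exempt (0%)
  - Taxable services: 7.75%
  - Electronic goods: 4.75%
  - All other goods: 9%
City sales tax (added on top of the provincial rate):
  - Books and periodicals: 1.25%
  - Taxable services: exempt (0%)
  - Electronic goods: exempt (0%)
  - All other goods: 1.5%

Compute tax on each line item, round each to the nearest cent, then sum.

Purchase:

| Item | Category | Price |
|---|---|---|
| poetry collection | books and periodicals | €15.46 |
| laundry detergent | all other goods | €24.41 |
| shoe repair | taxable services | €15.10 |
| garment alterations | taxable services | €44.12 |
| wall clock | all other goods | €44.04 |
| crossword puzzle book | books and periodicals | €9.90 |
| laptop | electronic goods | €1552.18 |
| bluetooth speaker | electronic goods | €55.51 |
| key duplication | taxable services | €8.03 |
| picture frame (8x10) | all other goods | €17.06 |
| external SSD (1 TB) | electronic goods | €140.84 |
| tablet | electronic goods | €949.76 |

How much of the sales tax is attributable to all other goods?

€8.97

Laundry detergent €24.41: all other goods → 9% + 1.5% city = 10.5% → €2.56
Wall clock €44.04: all other goods → 9% + 1.5% city = 10.5% → €4.62
Picture frame (8x10) €17.06: all other goods → 9% + 1.5% city = 10.5% → €1.79
Tax on all other goods = €2.56 + €4.62 + €1.79 = €8.97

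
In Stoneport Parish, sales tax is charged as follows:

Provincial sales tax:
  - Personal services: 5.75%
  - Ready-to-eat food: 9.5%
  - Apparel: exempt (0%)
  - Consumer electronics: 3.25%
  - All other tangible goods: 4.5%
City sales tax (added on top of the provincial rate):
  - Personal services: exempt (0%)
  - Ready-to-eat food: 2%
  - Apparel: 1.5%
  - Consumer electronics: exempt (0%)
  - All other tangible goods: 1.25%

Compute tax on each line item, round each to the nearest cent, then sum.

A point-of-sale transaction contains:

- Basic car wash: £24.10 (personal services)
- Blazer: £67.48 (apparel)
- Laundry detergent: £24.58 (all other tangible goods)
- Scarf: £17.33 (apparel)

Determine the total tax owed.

£4.07

Basic car wash £24.10: personal services → 5.75% + 0% city = 5.75% → £1.39
Blazer £67.48: apparel → 0% + 1.5% city = 1.5% → £1.01
Laundry detergent £24.58: all other tangible goods → 4.5% + 1.25% city = 5.75% → £1.41
Scarf £17.33: apparel → 0% + 1.5% city = 1.5% → £0.26
Total tax = £1.39 + £1.01 + £1.41 + £0.26 = £4.07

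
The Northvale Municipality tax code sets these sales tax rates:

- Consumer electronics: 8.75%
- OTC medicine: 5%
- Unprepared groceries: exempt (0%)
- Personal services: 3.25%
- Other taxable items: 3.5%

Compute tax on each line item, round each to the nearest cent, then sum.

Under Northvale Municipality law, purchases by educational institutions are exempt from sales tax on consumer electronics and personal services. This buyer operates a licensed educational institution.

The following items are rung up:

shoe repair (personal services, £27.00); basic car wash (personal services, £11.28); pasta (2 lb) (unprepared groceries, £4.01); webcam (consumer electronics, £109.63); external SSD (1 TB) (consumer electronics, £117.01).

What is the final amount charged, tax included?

£268.93

Shoe repair £27.00: personal services, buyer-exempt → 0% → £0.00
Basic car wash £11.28: personal services, buyer-exempt → 0% → £0.00
Pasta (2 lb) £4.01: unprepared groceries → 0% → £0.00
Webcam £109.63: consumer electronics, buyer-exempt → 0% → £0.00
External SSD (1 TB) £117.01: consumer electronics, buyer-exempt → 0% → £0.00
Subtotal = £268.93; tax = £0.00; total due = £268.93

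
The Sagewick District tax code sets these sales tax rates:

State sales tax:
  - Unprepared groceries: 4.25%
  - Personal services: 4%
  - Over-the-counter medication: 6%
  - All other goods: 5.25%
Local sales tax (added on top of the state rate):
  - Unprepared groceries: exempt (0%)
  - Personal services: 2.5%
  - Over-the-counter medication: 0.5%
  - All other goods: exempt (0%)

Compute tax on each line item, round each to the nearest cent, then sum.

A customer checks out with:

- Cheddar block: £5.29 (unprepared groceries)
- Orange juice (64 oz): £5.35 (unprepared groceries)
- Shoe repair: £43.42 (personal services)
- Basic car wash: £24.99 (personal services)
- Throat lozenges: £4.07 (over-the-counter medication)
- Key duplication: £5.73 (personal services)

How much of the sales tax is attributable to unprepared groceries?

£0.45

Cheddar block £5.29: unprepared groceries → 4.25% + 0% local = 4.25% → £0.22
Orange juice (64 oz) £5.35: unprepared groceries → 4.25% + 0% local = 4.25% → £0.23
Tax on unprepared groceries = £0.22 + £0.23 = £0.45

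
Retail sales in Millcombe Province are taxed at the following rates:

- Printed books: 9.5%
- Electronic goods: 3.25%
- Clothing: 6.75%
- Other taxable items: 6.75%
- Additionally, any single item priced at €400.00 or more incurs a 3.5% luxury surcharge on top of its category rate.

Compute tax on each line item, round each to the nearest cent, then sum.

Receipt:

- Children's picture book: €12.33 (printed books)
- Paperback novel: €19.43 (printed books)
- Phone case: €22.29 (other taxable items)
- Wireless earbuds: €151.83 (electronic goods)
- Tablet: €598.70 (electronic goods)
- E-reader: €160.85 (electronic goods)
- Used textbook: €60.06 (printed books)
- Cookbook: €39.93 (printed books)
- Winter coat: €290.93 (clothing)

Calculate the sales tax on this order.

Children's picture book €12.33: printed books → 9.5% → €1.17
Paperback novel €19.43: printed books → 9.5% → €1.85
Phone case €22.29: other taxable items → 6.75% → €1.50
Wireless earbuds €151.83: electronic goods → 3.25% → €4.93
Tablet €598.70: electronic goods → 3.25% + 3.5% surcharge = 6.75% → €40.41
E-reader €160.85: electronic goods → 3.25% → €5.23
Used textbook €60.06: printed books → 9.5% → €5.71
Cookbook €39.93: printed books → 9.5% → €3.79
Winter coat €290.93: clothing → 6.75% → €19.64
Total tax = €1.17 + €1.85 + €1.50 + €4.93 + €40.41 + €5.23 + €5.71 + €3.79 + €19.64 = €84.23

€84.23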